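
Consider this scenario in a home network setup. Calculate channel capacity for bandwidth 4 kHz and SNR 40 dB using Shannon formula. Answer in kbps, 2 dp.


Given: B = 4 kHz, SNR = 40 dB
SNR linear = 10^(40/10) = 10000
1 + SNR = 10001
log2(10001) = 13.2878566418
C = 4 * 1000 * 13.2878566418 = 53151.4266 bps
C = 53.151427 kbps -> 53.15 kbps (2 dp)

53.15


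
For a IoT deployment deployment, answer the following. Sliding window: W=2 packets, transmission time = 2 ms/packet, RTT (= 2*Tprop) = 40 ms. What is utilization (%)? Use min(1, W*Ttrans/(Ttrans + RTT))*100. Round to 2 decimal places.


Given: W = 2, Ttrans = 2 ms, RTT = 40 ms (= 2 * Tprop, Tprop = 20 ms)
Cycle time = Ttrans + RTT = 2 + 40 = 42 ms (first packet sent until its ACK returns)
W * Ttrans = 2 * 2 = 4 ms of sending per cycle
W * Ttrans / (Ttrans + RTT) = 4 / 42 = 0.095238
U = min(1, 0.095238) = 0.095238
U% = 9.52%

9.52


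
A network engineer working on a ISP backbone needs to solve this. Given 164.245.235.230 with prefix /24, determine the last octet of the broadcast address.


Given: IP = 164.245.235.230, prefix = /24
Host bits = 32 - 24 = 8
Network last octet = 230 AND mask = 0
Host part size = 2^8 - 1 = 255
Broadcast last octet = 0 OR 255 = 255

255


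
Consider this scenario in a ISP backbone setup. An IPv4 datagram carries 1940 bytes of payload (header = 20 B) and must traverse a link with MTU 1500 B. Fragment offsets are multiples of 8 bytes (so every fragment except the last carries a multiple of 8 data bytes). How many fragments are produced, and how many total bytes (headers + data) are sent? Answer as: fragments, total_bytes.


Max data per non-final fragment = floor((MTU - header)/8)*8 = floor((1500 - 20)/8)*8 = floor(1480/8)*8 = 1480 B
Final fragment needs no 8-byte alignment: it can carry up to MTU - header = 1480 B
Non-final fragments needed = ceil((payload - 1480) / 1480) = ceil(460/1480) = ceil(0.3108) = 1
Number of fragments = 1 + 1 = 2
Fragment sizes (data): 1 * 1480 B + 460 B (last, 460 <= 1480 OK)
Total bytes sent = payload + n_frags * header = 1940 + 2*20 = 1940 + 40 = 1980 B

2, 1980


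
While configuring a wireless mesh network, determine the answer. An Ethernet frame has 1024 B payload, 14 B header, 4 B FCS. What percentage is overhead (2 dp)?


Given: payload = 1024 B, header = 14 B, trailer = 4 B
Overhead bytes = header + trailer = 14 + 4 = 18
Total frame = payload + overhead = 1024 + 18 = 1042
Overhead % = 18 / 1042 * 100 = 1.7274% -> 1.73% (2 dp)

1.73


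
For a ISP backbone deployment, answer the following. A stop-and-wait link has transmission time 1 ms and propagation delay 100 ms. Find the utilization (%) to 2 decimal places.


Given: Ttrans = 1 ms, Tprop = 100 ms
RTT = 2 * Tprop = 2 * 100 = 200 ms
U = Ttrans / (Ttrans + RTT)
U = 1 / (1 + 200)
U = 1 / 201 = 0.004975
U% = 0.50%

0.50


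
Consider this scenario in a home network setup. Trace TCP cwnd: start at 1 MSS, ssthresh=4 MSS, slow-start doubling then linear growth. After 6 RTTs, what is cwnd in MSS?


RTT 0: cwnd = 1 MSS (initial)
RTT 1: cwnd = 2 MSS (slow start, doubled)
RTT 2: cwnd = 4 MSS (slow start, doubled)
RTT 3: cwnd = 5 MSS (congestion avoidance, +1)
RTT 4: cwnd = 6 MSS (congestion avoidance, +1)
RTT 5: cwnd = 7 MSS (congestion avoidance, +1)
RTT 6: cwnd = 8 MSS (congestion avoidance, +1)

8


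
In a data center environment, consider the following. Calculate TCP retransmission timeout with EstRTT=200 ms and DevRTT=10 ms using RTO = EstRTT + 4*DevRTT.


Given: EstRTT = 200 ms, DevRTT = 10 ms
Timeout = EstRTT + 4 * DevRTT
4 * DevRTT = 4 * 10 = 40
Timeout = 200 + 40 = 240 ms

240


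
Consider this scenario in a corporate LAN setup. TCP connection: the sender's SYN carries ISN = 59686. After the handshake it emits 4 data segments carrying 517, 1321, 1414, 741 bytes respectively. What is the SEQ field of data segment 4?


The SYN occupies sequence number ISN = 59686, so the first data byte is ISN + 1 = 59687.
SEQ of data segment i = (ISN + 1) + sum of payload sizes of segments 1..i-1.
Segment 1: SEQ = 59687, payload = 517 bytes
Segment 2: SEQ = 60204, payload = 1321 bytes
Segment 3: SEQ = 61525, payload = 1414 bytes
Segment 4: SEQ = 62939, payload = 741 bytes
SEQ of segment 4 = 59687 + 517 + 1321 + 1414 = 62939

62939


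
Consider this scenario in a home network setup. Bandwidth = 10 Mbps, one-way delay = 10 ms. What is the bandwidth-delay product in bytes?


Given: bandwidth = 10 Mbps, delay = 10 ms
BDP in bits = 10 * 10^6 * 10 / 1000
BDP in bits = 100000
BDP in bytes = 100000 / 8 = 12500

12500


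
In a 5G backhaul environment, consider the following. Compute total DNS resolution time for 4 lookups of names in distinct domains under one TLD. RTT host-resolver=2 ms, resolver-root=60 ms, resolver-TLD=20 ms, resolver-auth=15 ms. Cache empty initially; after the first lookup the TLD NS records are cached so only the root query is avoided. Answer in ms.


Lookup 1 (cold cache): local + root + TLD + auth = 2 + 60 + 20 + 15 = 97 ms
Lookups 2..4 (TLD NS cached -> skip root; new domain -> still ask TLD and auth): local + TLD + auth = 2 + 20 + 15 = 37 ms each
Remaining 3 lookups: 3 * 37 = 111 ms
Total = 97 + 111 = 208 ms

208


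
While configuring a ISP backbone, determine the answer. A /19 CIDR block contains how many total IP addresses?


Given: CIDR prefix /19
Host bits = 32 - 19 = 13
Total addresses = 2^13 = 8192

8192


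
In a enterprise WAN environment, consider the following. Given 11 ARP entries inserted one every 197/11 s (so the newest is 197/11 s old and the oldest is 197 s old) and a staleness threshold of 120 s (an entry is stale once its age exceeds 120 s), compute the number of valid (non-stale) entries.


Ages are k * 197/11 s for k = 1..11 (spacing = 17.9091 s).
Entry k is valid iff k * 197/11 <= 120 iff k <= 11 * 120 / 197 = 6.7005
n_valid = floor(6.7005) = 6
(n_stale = 11 - 6 = 5)

6


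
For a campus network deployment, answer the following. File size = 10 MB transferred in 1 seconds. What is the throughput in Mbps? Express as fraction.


Given: file = 10 MB, time = 1 s
File in Mb = 10 * 8 = 80 Mb
Throughput = 80 / 1 Mbps
Throughput = 80 Mbps

80


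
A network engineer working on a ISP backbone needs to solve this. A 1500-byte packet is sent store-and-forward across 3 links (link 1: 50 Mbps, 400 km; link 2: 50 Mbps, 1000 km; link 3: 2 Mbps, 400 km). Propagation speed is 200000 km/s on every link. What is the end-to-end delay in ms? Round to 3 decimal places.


Packet = 1500 bytes = 12000 bits. Store-and-forward: sum (t_trans + t_prop) per link.
Link 1: t_trans = 12000/(50*10^6) s = 0.2400 ms; t_prop = 400/200000 s = 2.0000 ms; subtotal = 2.2400 ms
Link 2: t_trans = 12000/(50*10^6) s = 0.2400 ms; t_prop = 1000/200000 s = 5.0000 ms; subtotal = 5.2400 ms
Link 3: t_trans = 12000/(2*10^6) s = 6.0000 ms; t_prop = 400/200000 s = 2.0000 ms; subtotal = 8.0000 ms
End-to-end = 2.2400 + 5.2400 + 8.0000 = 15.4800 ms -> 15.480 ms (3 dp)

15.480


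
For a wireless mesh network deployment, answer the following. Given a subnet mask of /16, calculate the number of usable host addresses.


Given: subnet mask /16
Host bits = 32 - 16 = 16
Total addresses = 2^16 = 65536
Usable hosts = 65536 - 2 (network + broadcast) = 65534

65534


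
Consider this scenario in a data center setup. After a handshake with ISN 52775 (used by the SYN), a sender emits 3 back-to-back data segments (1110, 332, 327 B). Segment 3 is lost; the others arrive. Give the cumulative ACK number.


SYN uses sequence number 52775; first data byte = ISN + 1 = 52776.
Segment 1: SEQ = 52776, len = 1110 B, covers [52776, 53885]
Segment 2: SEQ = 53886, len = 332 B, covers [53886, 54217]
Segment 3: SEQ = 54218, len = 327 B, covers [54218, 54544] [LOST]
In-order data received: bytes [52776, 54217] (segments 1..2).
Segment 3 missing -> gap begins at byte 54218.
Cumulative ACK = next expected in-order byte = 52776 + 1110 + 332 = 54218

54218


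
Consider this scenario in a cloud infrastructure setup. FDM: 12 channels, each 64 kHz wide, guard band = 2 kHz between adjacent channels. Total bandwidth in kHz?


Given: 12 channels, 64 kHz each, guard = 2 kHz
Channel bandwidth = 12 * 64 = 768 kHz
Guard bands = 11 gaps * 2 kHz = 22 kHz
Total = 768 + 22 = 790 kHz

790


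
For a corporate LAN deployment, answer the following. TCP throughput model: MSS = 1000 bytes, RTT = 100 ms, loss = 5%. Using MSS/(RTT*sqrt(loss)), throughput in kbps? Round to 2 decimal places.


Given: MSS = 1000 bytes, RTT = 100 ms, loss = 5%
RTT in seconds = 100 / 1000 = 0.1
Loss rate = 5% = 0.05
sqrt(loss) = sqrt(0.05) = 0.223606797750
Throughput (bytes/s) = 1000 / (0.1 * 0.223606797750) = 44721.3595
Throughput (kbps) = 44721.3595 * 8 / 1000 = 357.770876 -> 357.77 kbps (2 dp)

357.77


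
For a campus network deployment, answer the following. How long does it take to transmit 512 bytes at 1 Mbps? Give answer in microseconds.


Given: packet = 512 bytes, bandwidth = 1 Mbps
Packet in bits = 512 * 8 = 4096 bits
Bandwidth = 1 * 10^6 = 1000000 bps
Time = 4096 / 1000000 seconds
Time in us = 4096 * 10^6 / 1000000 = 4096

4096


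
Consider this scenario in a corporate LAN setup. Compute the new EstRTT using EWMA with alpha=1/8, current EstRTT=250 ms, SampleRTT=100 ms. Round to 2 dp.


Given: EstRTT = 250 ms, SampleRTT = 100 ms, alpha = 1/8
New EstRTT = (1 - alpha) * EstRTT + alpha * SampleRTT
(7/8) * 250 = 218.75
(1/8) * 100 = 12.5
New EstRTT = 218.75 + 12.5 = 231.25 ms -> 231.25 ms (2 dp)

231.25


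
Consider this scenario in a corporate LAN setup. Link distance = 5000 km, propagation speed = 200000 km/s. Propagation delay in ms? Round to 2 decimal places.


Given: distance = 5000 km, speed = 200000 km/s
Delay = distance / speed = 5000 / 200000 seconds
Delay in ms = 5000 * 1000 / 200000
Delay = 25.0000 ms
Rounded to 2 dp = 25.00 ms

25.00


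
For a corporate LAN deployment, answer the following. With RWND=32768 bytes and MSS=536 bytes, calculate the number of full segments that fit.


Given: RWND = 32768 bytes, MSS = 536 bytes
Full segments = floor(RWND / MSS)
Full segments = floor(32768 / 536)
Full segments = floor(61.1343) = 61

61


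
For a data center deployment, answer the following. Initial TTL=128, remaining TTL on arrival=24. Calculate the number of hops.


Given: initial TTL = 128, received TTL = 24
Hops = initial TTL - received TTL
Hops = 128 - 24 = 104

104


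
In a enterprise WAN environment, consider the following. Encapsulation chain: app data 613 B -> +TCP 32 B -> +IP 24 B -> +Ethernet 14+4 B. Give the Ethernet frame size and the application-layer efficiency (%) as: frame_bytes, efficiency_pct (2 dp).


TCP segment = 613 + 32 = 645 B
IP packet = 645 + 24 = 669 B
Ethernet frame = 669 + 14 + 4 = 687 B
Efficiency = app / frame = 613 / 687 = 0.892285 = 89.2285% -> 89.23% (2 dp)

687, 89.23


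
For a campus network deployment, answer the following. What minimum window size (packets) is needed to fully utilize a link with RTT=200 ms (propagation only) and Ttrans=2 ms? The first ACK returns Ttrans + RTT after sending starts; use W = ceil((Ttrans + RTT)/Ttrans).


Given: Ttrans = 2 ms, RTT = 200 ms (= 2 * Tprop, Tprop = 100 ms)
Time until first ACK returns = Ttrans + RTT = 2 + 200 = 202 ms
Need W * Ttrans >= Ttrans + RTT  ->  W >= (Ttrans + RTT) / Ttrans
(Ttrans + RTT) / Ttrans = 202 / 2 = 101
W_min = ceil(101) = 101

101


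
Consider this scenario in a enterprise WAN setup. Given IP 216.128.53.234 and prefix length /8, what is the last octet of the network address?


Given: IP = 216.128.53.234, prefix = /8
Subnet mask = 255.0.0.0
Last octet of IP: 234
Last octet of mask: 0
Network last octet = 234 AND 0 = 0

0


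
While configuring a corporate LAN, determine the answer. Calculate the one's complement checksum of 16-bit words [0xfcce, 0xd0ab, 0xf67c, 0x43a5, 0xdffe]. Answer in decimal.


Given words: [0xfcce, 0xd0ab, 0xf67c, 0x43a5, 0xdffe]
Step 1: Sum all words
Raw sum = 64718 + 53419 + 63100 + 17317 + 57342 = 255896
Step 2: Fold carry: (59288 + 3) = 59291
One's complement = ~59291 & 0xFFFF = 6244

6244


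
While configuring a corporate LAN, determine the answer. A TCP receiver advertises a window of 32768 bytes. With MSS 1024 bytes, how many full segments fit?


Given: RWND = 32768 bytes, MSS = 1024 bytes
Full segments = floor(RWND / MSS)
Full segments = floor(32768 / 1024)
Full segments = floor(32.0) = 32

32


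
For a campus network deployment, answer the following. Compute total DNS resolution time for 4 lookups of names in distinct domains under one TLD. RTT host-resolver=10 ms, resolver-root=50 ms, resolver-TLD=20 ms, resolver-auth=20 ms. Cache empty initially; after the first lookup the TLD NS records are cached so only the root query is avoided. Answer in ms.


Lookup 1 (cold cache): local + root + TLD + auth = 10 + 50 + 20 + 20 = 100 ms
Lookups 2..4 (TLD NS cached -> skip root; new domain -> still ask TLD and auth): local + TLD + auth = 10 + 20 + 20 = 50 ms each
Remaining 3 lookups: 3 * 50 = 150 ms
Total = 100 + 150 = 250 ms

250


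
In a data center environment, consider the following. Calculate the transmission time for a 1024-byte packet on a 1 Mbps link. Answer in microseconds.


Given: packet = 1024 bytes, bandwidth = 1 Mbps
Packet in bits = 1024 * 8 = 8192 bits
Bandwidth = 1 * 10^6 = 1000000 bps
Time = 8192 / 1000000 seconds
Time in us = 8192 * 10^6 / 1000000 = 8192

8192


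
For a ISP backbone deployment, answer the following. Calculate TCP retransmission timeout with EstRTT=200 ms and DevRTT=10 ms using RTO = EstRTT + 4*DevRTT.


Given: EstRTT = 200 ms, DevRTT = 10 ms
Timeout = EstRTT + 4 * DevRTT
4 * DevRTT = 4 * 10 = 40
Timeout = 200 + 40 = 240 ms

240


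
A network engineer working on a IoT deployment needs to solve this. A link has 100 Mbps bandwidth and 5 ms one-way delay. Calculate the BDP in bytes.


Given: bandwidth = 100 Mbps, delay = 5 ms
BDP in bits = 100 * 10^6 * 5 / 1000
BDP in bits = 500000
BDP in bytes = 500000 / 8 = 62500

62500


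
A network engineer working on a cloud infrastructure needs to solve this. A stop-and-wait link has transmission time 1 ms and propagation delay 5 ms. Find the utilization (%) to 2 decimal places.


Given: Ttrans = 1 ms, Tprop = 5 ms
RTT = 2 * Tprop = 2 * 5 = 10 ms
U = Ttrans / (Ttrans + RTT)
U = 1 / (1 + 10)
U = 1 / 11 = 0.090909
U% = 9.09%

9.09


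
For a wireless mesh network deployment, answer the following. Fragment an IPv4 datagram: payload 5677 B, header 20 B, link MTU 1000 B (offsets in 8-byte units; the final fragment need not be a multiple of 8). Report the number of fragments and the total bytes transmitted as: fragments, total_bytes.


Max data per non-final fragment = floor((MTU - header)/8)*8 = floor((1000 - 20)/8)*8 = floor(980/8)*8 = 976 B
Final fragment needs no 8-byte alignment: it can carry up to MTU - header = 980 B
Non-final fragments needed = ceil((payload - 980) / 976) = ceil(4697/976) = ceil(4.8125) = 5
Number of fragments = 5 + 1 = 6
Fragment sizes (data): 5 * 976 B + 797 B (last, 797 <= 980 OK)
Total bytes sent = payload + n_frags * header = 5677 + 6*20 = 5677 + 120 = 5797 B

6, 5797


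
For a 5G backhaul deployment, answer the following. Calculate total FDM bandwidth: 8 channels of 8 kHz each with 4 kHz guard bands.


Given: 8 channels, 8 kHz each, guard = 4 kHz
Channel bandwidth = 8 * 8 = 64 kHz
Guard bands = 7 gaps * 4 kHz = 28 kHz
Total = 64 + 28 = 92 kHz

92


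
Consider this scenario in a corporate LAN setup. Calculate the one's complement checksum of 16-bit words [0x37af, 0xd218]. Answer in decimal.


Given words: [0x37af, 0xd218]
Step 1: Sum all words
Raw sum = 14255 + 53784 = 68039
Step 2: Fold carry: (2503 + 1) = 2504
One's complement = ~2504 & 0xFFFF = 63031

63031


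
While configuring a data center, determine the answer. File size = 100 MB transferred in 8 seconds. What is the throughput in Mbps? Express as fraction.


Given: file = 100 MB, time = 8 s
File in Mb = 100 * 8 = 800 Mb
Throughput = 800 / 8 Mbps
Throughput = 100 Mbps

100


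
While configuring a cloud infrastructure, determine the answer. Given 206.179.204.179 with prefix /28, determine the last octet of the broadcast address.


Given: IP = 206.179.204.179, prefix = /28
Host bits = 32 - 28 = 4
Network last octet = 179 AND mask = 176
Host part size = 2^4 - 1 = 15
Broadcast last octet = 176 OR 15 = 191

191


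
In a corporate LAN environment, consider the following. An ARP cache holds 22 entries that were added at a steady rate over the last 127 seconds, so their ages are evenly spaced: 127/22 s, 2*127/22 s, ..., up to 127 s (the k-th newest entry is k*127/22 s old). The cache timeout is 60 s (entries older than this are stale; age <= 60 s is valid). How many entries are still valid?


Ages are k * 127/22 s for k = 1..22 (spacing = 5.7727 s).
Entry k is valid iff k * 127/22 <= 60 iff k <= 22 * 60 / 127 = 10.3937
n_valid = floor(10.3937) = 10
(n_stale = 22 - 10 = 12)

10


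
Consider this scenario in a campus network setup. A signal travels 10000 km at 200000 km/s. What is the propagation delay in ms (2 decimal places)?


Given: distance = 10000 km, speed = 200000 km/s
Delay = distance / speed = 10000 / 200000 seconds
Delay in ms = 10000 * 1000 / 200000
Delay = 50.0000 ms
Rounded to 2 dp = 50.00 ms

50.00


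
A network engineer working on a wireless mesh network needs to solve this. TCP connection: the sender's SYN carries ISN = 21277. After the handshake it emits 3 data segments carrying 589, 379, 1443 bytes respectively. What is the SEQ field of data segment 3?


The SYN occupies sequence number ISN = 21277, so the first data byte is ISN + 1 = 21278.
SEQ of data segment i = (ISN + 1) + sum of payload sizes of segments 1..i-1.
Segment 1: SEQ = 21278, payload = 589 bytes
Segment 2: SEQ = 21867, payload = 379 bytes
Segment 3: SEQ = 22246, payload = 1443 bytes
SEQ of segment 3 = 21278 + 589 + 379 = 22246

22246


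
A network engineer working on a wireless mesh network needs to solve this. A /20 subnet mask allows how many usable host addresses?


Given: subnet mask /20
Host bits = 32 - 20 = 12
Total addresses = 2^12 = 4096
Usable hosts = 4096 - 2 (network + broadcast) = 4094

4094


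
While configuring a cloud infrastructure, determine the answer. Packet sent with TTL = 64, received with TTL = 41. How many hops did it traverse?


Given: initial TTL = 64, received TTL = 41
Hops = initial TTL - received TTL
Hops = 64 - 41 = 23

23


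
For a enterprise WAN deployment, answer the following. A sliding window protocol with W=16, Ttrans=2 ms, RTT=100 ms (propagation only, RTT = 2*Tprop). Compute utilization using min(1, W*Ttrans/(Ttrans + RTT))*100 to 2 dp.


Given: W = 16, Ttrans = 2 ms, RTT = 100 ms (= 2 * Tprop, Tprop = 50 ms)
Cycle time = Ttrans + RTT = 2 + 100 = 102 ms (first packet sent until its ACK returns)
W * Ttrans = 16 * 2 = 32 ms of sending per cycle
W * Ttrans / (Ttrans + RTT) = 32 / 102 = 0.313725
U = min(1, 0.313725) = 0.313725
U% = 31.37%

31.37


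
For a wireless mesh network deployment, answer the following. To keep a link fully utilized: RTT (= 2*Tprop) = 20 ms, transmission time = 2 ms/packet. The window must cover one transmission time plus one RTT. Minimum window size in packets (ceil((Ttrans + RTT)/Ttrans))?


Given: Ttrans = 2 ms, RTT = 20 ms (= 2 * Tprop, Tprop = 10 ms)
Time until first ACK returns = Ttrans + RTT = 2 + 20 = 22 ms
Need W * Ttrans >= Ttrans + RTT  ->  W >= (Ttrans + RTT) / Ttrans
(Ttrans + RTT) / Ttrans = 22 / 2 = 11
W_min = ceil(11) = 11

11


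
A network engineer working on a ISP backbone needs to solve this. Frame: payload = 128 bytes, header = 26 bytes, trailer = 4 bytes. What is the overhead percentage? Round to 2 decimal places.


Given: payload = 128 B, header = 26 B, trailer = 4 B
Overhead bytes = header + trailer = 26 + 4 = 30
Total frame = payload + overhead = 128 + 30 = 158
Overhead % = 30 / 158 * 100 = 18.9873% -> 18.99% (2 dp)

18.99


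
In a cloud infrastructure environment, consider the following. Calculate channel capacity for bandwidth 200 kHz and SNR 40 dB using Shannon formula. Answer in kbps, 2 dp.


Given: B = 200 kHz, SNR = 40 dB
SNR linear = 10^(40/10) = 10000
1 + SNR = 10001
log2(10001) = 13.2878566418
C = 200 * 1000 * 13.2878566418 = 2657571.3284 bps
C = 2657.571328 kbps -> 2657.57 kbps (2 dp)

2657.57


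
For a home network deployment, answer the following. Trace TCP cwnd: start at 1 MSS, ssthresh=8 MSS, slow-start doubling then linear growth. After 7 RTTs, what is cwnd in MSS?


RTT 0: cwnd = 1 MSS (initial)
RTT 1: cwnd = 2 MSS (slow start, doubled)
RTT 2: cwnd = 4 MSS (slow start, doubled)
RTT 3: cwnd = 8 MSS (slow start, doubled)
RTT 4: cwnd = 9 MSS (congestion avoidance, +1)
RTT 5: cwnd = 10 MSS (congestion avoidance, +1)
RTT 6: cwnd = 11 MSS (congestion avoidance, +1)
RTT 7: cwnd = 12 MSS (congestion avoidance, +1)

12


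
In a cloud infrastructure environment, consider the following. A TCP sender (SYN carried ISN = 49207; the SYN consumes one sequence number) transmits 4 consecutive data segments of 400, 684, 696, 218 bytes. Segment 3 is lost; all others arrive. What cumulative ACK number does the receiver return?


SYN uses sequence number 49207; first data byte = ISN + 1 = 49208.
Segment 1: SEQ = 49208, len = 400 B, covers [49208, 49607]
Segment 2: SEQ = 49608, len = 684 B, covers [49608, 50291]
Segment 3: SEQ = 50292, len = 696 B, covers [50292, 50987] [LOST]
Segment 4: SEQ = 50988, len = 218 B, covers [50988, 51205]
In-order data received: bytes [49208, 50291] (segments 1..2).
Segment 3 missing -> gap begins at byte 50292; later segments buffered out of order.
Cumulative ACK = next expected in-order byte = 49208 + 400 + 684 = 50292

50292


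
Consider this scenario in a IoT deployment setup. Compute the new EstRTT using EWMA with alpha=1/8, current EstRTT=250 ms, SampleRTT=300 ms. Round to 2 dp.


Given: EstRTT = 250 ms, SampleRTT = 300 ms, alpha = 1/8
New EstRTT = (1 - alpha) * EstRTT + alpha * SampleRTT
(7/8) * 250 = 218.75
(1/8) * 300 = 37.5
New EstRTT = 218.75 + 37.5 = 256.25 ms -> 256.25 ms (2 dp)

256.25


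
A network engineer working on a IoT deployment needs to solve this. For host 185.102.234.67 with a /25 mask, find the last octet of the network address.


Given: IP = 185.102.234.67, prefix = /25
Subnet mask = 255.255.255.128
Last octet of IP: 67
Last octet of mask: 128
Network last octet = 67 AND 128 = 0

0


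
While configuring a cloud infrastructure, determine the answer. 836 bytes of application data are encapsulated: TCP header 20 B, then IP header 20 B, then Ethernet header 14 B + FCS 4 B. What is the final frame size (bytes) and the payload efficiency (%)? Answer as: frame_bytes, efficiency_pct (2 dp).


TCP segment = 836 + 20 = 856 B
IP packet = 856 + 20 = 876 B
Ethernet frame = 876 + 14 + 4 = 894 B
Efficiency = app / frame = 836 / 894 = 0.935123 = 93.5123% -> 93.51% (2 dp)

894, 93.51


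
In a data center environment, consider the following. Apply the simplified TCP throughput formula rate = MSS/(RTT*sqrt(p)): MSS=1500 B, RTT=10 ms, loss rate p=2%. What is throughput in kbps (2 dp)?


Given: MSS = 1500 bytes, RTT = 10 ms, loss = 2%
RTT in seconds = 10 / 1000 = 0.01
Loss rate = 2% = 0.02
sqrt(loss) = sqrt(0.02) = 0.141421356237
Throughput (bytes/s) = 1500 / (0.01 * 0.141421356237) = 1060660.1718
Throughput (kbps) = 1060660.1718 * 8 / 1000 = 8485.281374 -> 8485.28 kbps (2 dp)

8485.28


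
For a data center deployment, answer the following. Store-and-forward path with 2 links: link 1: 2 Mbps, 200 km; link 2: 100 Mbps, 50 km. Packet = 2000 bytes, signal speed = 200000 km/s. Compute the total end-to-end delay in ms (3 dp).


Packet = 2000 bytes = 16000 bits. Store-and-forward: sum (t_trans + t_prop) per link.
Link 1: t_trans = 16000/(2*10^6) s = 8.0000 ms; t_prop = 200/200000 s = 1.0000 ms; subtotal = 9.0000 ms
Link 2: t_trans = 16000/(100*10^6) s = 0.1600 ms; t_prop = 50/200000 s = 0.2500 ms; subtotal = 0.4100 ms
End-to-end = 9.0000 + 0.4100 = 9.4100 ms -> 9.410 ms (3 dp)

9.410


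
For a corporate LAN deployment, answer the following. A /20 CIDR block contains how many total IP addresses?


Given: CIDR prefix /20
Host bits = 32 - 20 = 12
Total addresses = 2^12 = 4096

4096


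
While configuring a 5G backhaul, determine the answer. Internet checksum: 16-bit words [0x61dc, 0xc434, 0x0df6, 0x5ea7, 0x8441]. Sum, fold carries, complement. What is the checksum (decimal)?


Given words: [0x61dc, 0xc434, 0x0df6, 0x5ea7, 0x8441]
Step 1: Sum all words
Raw sum = 25052 + 50228 + 3574 + 24231 + 33857 = 136942
Step 2: Fold carry: (5870 + 2) = 5872
One's complement = ~5872 & 0xFFFF = 59663

59663


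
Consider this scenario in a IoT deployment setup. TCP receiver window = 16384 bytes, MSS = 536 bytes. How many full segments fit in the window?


Given: RWND = 16384 bytes, MSS = 536 bytes
Full segments = floor(RWND / MSS)
Full segments = floor(16384 / 536)
Full segments = floor(30.5672) = 30

30


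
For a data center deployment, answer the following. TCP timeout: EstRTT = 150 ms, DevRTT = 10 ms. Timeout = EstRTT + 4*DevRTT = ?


Given: EstRTT = 150 ms, DevRTT = 10 ms
Timeout = EstRTT + 4 * DevRTT
4 * DevRTT = 4 * 10 = 40
Timeout = 150 + 40 = 190 ms

190


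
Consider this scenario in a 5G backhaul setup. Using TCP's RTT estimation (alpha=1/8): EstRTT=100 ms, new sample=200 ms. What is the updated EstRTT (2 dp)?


Given: EstRTT = 100 ms, SampleRTT = 200 ms, alpha = 1/8
New EstRTT = (1 - alpha) * EstRTT + alpha * SampleRTT
(7/8) * 100 = 87.5
(1/8) * 200 = 25
New EstRTT = 87.5 + 25 = 112.5 ms -> 112.50 ms (2 dp)

112.50


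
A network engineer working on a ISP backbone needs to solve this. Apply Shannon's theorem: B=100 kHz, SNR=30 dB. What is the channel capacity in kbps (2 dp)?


Given: B = 100 kHz, SNR = 30 dB
SNR linear = 10^(30/10) = 1000
1 + SNR = 1001
log2(1001) = 9.9672262588
C = 100 * 1000 * 9.9672262588 = 996722.6259 bps
C = 996.722626 kbps -> 996.72 kbps (2 dp)

996.72


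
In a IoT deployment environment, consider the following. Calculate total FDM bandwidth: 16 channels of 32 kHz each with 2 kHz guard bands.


Given: 16 channels, 32 kHz each, guard = 2 kHz
Channel bandwidth = 16 * 32 = 512 kHz
Guard bands = 15 gaps * 2 kHz = 30 kHz
Total = 512 + 30 = 542 kHz

542


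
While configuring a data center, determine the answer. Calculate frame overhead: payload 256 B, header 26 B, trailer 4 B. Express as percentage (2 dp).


Given: payload = 256 B, header = 26 B, trailer = 4 B
Overhead bytes = header + trailer = 26 + 4 = 30
Total frame = payload + overhead = 256 + 30 = 286
Overhead % = 30 / 286 * 100 = 10.4895% -> 10.49% (2 dp)

10.49


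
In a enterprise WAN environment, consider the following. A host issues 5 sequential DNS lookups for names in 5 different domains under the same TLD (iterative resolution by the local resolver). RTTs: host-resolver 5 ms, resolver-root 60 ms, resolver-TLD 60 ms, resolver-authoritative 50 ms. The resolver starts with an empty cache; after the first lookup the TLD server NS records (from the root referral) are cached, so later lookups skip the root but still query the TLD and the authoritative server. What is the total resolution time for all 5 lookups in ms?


Lookup 1 (cold cache): local + root + TLD + auth = 5 + 60 + 60 + 50 = 175 ms
Lookups 2..5 (TLD NS cached -> skip root; new domain -> still ask TLD and auth): local + TLD + auth = 5 + 60 + 50 = 115 ms each
Remaining 4 lookups: 4 * 115 = 460 ms
Total = 175 + 460 = 635 ms

635


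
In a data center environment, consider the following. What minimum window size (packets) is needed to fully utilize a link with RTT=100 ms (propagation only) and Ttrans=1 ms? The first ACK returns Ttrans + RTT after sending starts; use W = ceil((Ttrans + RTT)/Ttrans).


Given: Ttrans = 1 ms, RTT = 100 ms (= 2 * Tprop, Tprop = 50 ms)
Time until first ACK returns = Ttrans + RTT = 1 + 100 = 101 ms
Need W * Ttrans >= Ttrans + RTT  ->  W >= (Ttrans + RTT) / Ttrans
(Ttrans + RTT) / Ttrans = 101 / 1 = 101
W_min = ceil(101) = 101

101


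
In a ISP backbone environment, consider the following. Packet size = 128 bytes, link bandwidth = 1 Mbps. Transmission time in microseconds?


Given: packet = 128 bytes, bandwidth = 1 Mbps
Packet in bits = 128 * 8 = 1024 bits
Bandwidth = 1 * 10^6 = 1000000 bps
Time = 1024 / 1000000 seconds
Time in us = 1024 * 10^6 / 1000000 = 1024

1024


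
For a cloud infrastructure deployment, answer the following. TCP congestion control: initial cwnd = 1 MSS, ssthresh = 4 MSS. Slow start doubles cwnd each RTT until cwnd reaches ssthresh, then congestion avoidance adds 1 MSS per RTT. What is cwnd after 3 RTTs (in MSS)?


RTT 0: cwnd = 1 MSS (initial)
RTT 1: cwnd = 2 MSS (slow start, doubled)
RTT 2: cwnd = 4 MSS (slow start, doubled)
RTT 3: cwnd = 5 MSS (congestion avoidance, +1)

5


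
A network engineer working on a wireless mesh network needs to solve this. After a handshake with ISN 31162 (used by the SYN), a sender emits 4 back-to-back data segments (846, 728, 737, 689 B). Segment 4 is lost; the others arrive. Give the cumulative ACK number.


SYN uses sequence number 31162; first data byte = ISN + 1 = 31163.
Segment 1: SEQ = 31163, len = 846 B, covers [31163, 32008]
Segment 2: SEQ = 32009, len = 728 B, covers [32009, 32736]
Segment 3: SEQ = 32737, len = 737 B, covers [32737, 33473]
Segment 4: SEQ = 33474, len = 689 B, covers [33474, 34162] [LOST]
In-order data received: bytes [31163, 33473] (segments 1..3).
Segment 4 missing -> gap begins at byte 33474.
Cumulative ACK = next expected in-order byte = 31163 + 846 + 728 + 737 = 33474

33474


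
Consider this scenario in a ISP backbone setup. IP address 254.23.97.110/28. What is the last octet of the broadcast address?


Given: IP = 254.23.97.110, prefix = /28
Host bits = 32 - 28 = 4
Network last octet = 110 AND mask = 96
Host part size = 2^4 - 1 = 15
Broadcast last octet = 96 OR 15 = 111

111


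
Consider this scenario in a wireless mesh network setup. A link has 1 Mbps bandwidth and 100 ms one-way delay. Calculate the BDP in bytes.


Given: bandwidth = 1 Mbps, delay = 100 ms
BDP in bits = 1 * 10^6 * 100 / 1000
BDP in bits = 100000
BDP in bytes = 100000 / 8 = 12500

12500


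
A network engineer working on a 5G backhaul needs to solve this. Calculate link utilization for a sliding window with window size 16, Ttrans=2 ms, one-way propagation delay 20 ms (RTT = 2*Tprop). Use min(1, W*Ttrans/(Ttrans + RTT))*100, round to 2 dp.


Given: W = 16, Ttrans = 2 ms, RTT = 40 ms (= 2 * Tprop, Tprop = 20 ms)
Cycle time = Ttrans + RTT = 2 + 40 = 42 ms (first packet sent until its ACK returns)
W * Ttrans = 16 * 2 = 32 ms of sending per cycle
W * Ttrans / (Ttrans + RTT) = 32 / 42 = 0.761905
U = min(1, 0.761905) = 0.761905
U% = 76.19%

76.19


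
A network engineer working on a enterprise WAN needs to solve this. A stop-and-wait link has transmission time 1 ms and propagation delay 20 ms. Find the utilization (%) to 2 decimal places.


Given: Ttrans = 1 ms, Tprop = 20 ms
RTT = 2 * Tprop = 2 * 20 = 40 ms
U = Ttrans / (Ttrans + RTT)
U = 1 / (1 + 40)
U = 1 / 41 = 0.02439
U% = 2.44%

2.44


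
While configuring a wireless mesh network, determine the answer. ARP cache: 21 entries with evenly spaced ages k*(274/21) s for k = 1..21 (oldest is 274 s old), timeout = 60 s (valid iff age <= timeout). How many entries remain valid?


Ages are k * 274/21 s for k = 1..21 (spacing = 13.0476 s).
Entry k is valid iff k * 274/21 <= 60 iff k <= 21 * 60 / 274 = 4.5985
n_valid = floor(4.5985) = 4
(n_stale = 21 - 4 = 17)

4


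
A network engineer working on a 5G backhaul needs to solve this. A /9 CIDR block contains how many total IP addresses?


Given: CIDR prefix /9
Host bits = 32 - 9 = 23
Total addresses = 2^23 = 8388608

8388608


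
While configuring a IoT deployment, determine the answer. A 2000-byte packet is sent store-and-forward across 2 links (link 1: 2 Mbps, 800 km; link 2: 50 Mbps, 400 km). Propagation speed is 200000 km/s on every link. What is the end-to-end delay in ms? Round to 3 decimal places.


Packet = 2000 bytes = 16000 bits. Store-and-forward: sum (t_trans + t_prop) per link.
Link 1: t_trans = 16000/(2*10^6) s = 8.0000 ms; t_prop = 800/200000 s = 4.0000 ms; subtotal = 12.0000 ms
Link 2: t_trans = 16000/(50*10^6) s = 0.3200 ms; t_prop = 400/200000 s = 2.0000 ms; subtotal = 2.3200 ms
End-to-end = 12.0000 + 2.3200 = 14.3200 ms -> 14.320 ms (3 dp)

14.320


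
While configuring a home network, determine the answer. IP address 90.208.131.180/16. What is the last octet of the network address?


Given: IP = 90.208.131.180, prefix = /16
Subnet mask = 255.255.0.0
Last octet of IP: 180
Last octet of mask: 0
Network last octet = 180 AND 0 = 0

0


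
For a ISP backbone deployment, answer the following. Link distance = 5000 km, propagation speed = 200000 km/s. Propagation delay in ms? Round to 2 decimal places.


Given: distance = 5000 km, speed = 200000 km/s
Delay = distance / speed = 5000 / 200000 seconds
Delay in ms = 5000 * 1000 / 200000
Delay = 25.0000 ms
Rounded to 2 dp = 25.00 ms

25.00


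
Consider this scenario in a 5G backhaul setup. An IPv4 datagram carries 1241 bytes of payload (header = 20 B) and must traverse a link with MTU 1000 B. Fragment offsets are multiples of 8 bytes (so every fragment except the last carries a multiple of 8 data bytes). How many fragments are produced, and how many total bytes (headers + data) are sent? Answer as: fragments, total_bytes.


Max data per non-final fragment = floor((MTU - header)/8)*8 = floor((1000 - 20)/8)*8 = floor(980/8)*8 = 976 B
Final fragment needs no 8-byte alignment: it can carry up to MTU - header = 980 B
Non-final fragments needed = ceil((payload - 980) / 976) = ceil(261/976) = ceil(0.2674) = 1
Number of fragments = 1 + 1 = 2
Fragment sizes (data): 1 * 976 B + 265 B (last, 265 <= 980 OK)
Total bytes sent = payload + n_frags * header = 1241 + 2*20 = 1241 + 40 = 1281 B

2, 1281


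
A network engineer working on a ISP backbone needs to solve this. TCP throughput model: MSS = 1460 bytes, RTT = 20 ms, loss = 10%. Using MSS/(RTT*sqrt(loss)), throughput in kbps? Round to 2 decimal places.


Given: MSS = 1460 bytes, RTT = 20 ms, loss = 10%
RTT in seconds = 20 / 1000 = 0.02
Loss rate = 10% = 0.1
sqrt(loss) = sqrt(0.1) = 0.316227766017
Throughput (bytes/s) = 1460 / (0.02 * 0.316227766017) = 230846.2692
Throughput (kbps) = 230846.2692 * 8 / 1000 = 1846.770154 -> 1846.77 kbps (2 dp)

1846.77


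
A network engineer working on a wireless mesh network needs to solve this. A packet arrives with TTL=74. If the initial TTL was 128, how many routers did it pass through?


Given: initial TTL = 128, received TTL = 74
Hops = initial TTL - received TTL
Hops = 128 - 74 = 54

54


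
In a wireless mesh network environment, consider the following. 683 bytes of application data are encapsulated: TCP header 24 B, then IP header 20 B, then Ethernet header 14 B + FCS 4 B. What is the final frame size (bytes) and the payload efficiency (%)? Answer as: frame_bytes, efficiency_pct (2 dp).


TCP segment = 683 + 24 = 707 B
IP packet = 707 + 20 = 727 B
Ethernet frame = 727 + 14 + 4 = 745 B
Efficiency = app / frame = 683 / 745 = 0.916779 = 91.6779% -> 91.68% (2 dp)

745, 91.68


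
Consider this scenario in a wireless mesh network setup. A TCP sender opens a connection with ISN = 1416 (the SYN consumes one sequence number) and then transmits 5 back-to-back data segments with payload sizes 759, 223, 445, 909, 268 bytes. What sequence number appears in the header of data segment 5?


The SYN occupies sequence number ISN = 1416, so the first data byte is ISN + 1 = 1417.
SEQ of data segment i = (ISN + 1) + sum of payload sizes of segments 1..i-1.
Segment 1: SEQ = 1417, payload = 759 bytes
Segment 2: SEQ = 2176, payload = 223 bytes
Segment 3: SEQ = 2399, payload = 445 bytes
Segment 4: SEQ = 2844, payload = 909 bytes
Segment 5: SEQ = 3753, payload = 268 bytes
SEQ of segment 5 = 1417 + 759 + 223 + 445 + 909 = 3753

3753


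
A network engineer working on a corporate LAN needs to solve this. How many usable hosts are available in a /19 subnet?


Given: subnet mask /19
Host bits = 32 - 19 = 13
Total addresses = 2^13 = 8192
Usable hosts = 8192 - 2 (network + broadcast) = 8190

8190


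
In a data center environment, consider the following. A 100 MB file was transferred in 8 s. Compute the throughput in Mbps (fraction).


Given: file = 100 MB, time = 8 s
File in Mb = 100 * 8 = 800 Mb
Throughput = 800 / 8 Mbps
Throughput = 100 Mbps

100


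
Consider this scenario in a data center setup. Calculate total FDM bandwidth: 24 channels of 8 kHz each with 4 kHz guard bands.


Given: 24 channels, 8 kHz each, guard = 4 kHz
Channel bandwidth = 24 * 8 = 192 kHz
Guard bands = 23 gaps * 4 kHz = 92 kHz
Total = 192 + 92 = 284 kHz

284


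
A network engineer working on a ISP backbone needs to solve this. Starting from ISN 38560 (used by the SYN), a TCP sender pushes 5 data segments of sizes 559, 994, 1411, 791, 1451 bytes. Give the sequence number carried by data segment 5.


The SYN occupies sequence number ISN = 38560, so the first data byte is ISN + 1 = 38561.
SEQ of data segment i = (ISN + 1) + sum of payload sizes of segments 1..i-1.
Segment 1: SEQ = 38561, payload = 559 bytes
Segment 2: SEQ = 39120, payload = 994 bytes
Segment 3: SEQ = 40114, payload = 1411 bytes
Segment 4: SEQ = 41525, payload = 791 bytes
Segment 5: SEQ = 42316, payload = 1451 bytes
SEQ of segment 5 = 38561 + 559 + 994 + 1411 + 791 = 42316

42316


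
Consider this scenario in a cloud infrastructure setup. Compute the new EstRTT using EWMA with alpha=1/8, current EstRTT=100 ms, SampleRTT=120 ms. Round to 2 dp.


Given: EstRTT = 100 ms, SampleRTT = 120 ms, alpha = 1/8
New EstRTT = (1 - alpha) * EstRTT + alpha * SampleRTT
(7/8) * 100 = 87.5
(1/8) * 120 = 15
New EstRTT = 87.5 + 15 = 102.5 ms -> 102.50 ms (2 dp)

102.50


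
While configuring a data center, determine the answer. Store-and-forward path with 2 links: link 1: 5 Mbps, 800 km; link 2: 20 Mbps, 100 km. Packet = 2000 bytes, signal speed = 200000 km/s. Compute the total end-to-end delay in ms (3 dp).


Packet = 2000 bytes = 16000 bits. Store-and-forward: sum (t_trans + t_prop) per link.
Link 1: t_trans = 16000/(5*10^6) s = 3.2000 ms; t_prop = 800/200000 s = 4.0000 ms; subtotal = 7.2000 ms
Link 2: t_trans = 16000/(20*10^6) s = 0.8000 ms; t_prop = 100/200000 s = 0.5000 ms; subtotal = 1.3000 ms
End-to-end = 7.2000 + 1.3000 = 8.5000 ms -> 8.500 ms (3 dp)

8.500


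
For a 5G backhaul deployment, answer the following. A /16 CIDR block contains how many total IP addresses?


Given: CIDR prefix /16
Host bits = 32 - 16 = 16
Total addresses = 2^16 = 65536

65536


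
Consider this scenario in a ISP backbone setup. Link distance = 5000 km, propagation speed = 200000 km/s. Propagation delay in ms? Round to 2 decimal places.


Given: distance = 5000 km, speed = 200000 km/s
Delay = distance / speed = 5000 / 200000 seconds
Delay in ms = 5000 * 1000 / 200000
Delay = 25.0000 ms
Rounded to 2 dp = 25.00 ms

25.00


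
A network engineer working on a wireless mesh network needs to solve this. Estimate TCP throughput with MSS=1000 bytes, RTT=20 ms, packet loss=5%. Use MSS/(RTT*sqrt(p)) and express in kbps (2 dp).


Given: MSS = 1000 bytes, RTT = 20 ms, loss = 5%
RTT in seconds = 20 / 1000 = 0.02
Loss rate = 5% = 0.05
sqrt(loss) = sqrt(0.05) = 0.223606797750
Throughput (bytes/s) = 1000 / (0.02 * 0.223606797750) = 223606.7977
Throughput (kbps) = 223606.7977 * 8 / 1000 = 1788.854382 -> 1788.85 kbps (2 dp)

1788.85


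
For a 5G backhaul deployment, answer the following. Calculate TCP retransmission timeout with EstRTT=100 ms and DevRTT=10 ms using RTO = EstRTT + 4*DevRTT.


Given: EstRTT = 100 ms, DevRTT = 10 ms
Timeout = EstRTT + 4 * DevRTT
4 * DevRTT = 4 * 10 = 40
Timeout = 100 + 40 = 140 ms

140


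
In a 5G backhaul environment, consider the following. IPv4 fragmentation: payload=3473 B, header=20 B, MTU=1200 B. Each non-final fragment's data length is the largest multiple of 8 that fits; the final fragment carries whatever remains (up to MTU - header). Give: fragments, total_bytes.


Max data per non-final fragment = floor((MTU - header)/8)*8 = floor((1200 - 20)/8)*8 = floor(1180/8)*8 = 1176 B
Final fragment needs no 8-byte alignment: it can carry up to MTU - header = 1180 B
Non-final fragments needed = ceil((payload - 1180) / 1176) = ceil(2293/1176) = ceil(1.9498) = 2
Number of fragments = 2 + 1 = 3
Fragment sizes (data): 2 * 1176 B + 1121 B (last, 1121 <= 1180 OK)
Total bytes sent = payload + n_frags * header = 3473 + 3*20 = 3473 + 60 = 3533 B

3, 3533
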